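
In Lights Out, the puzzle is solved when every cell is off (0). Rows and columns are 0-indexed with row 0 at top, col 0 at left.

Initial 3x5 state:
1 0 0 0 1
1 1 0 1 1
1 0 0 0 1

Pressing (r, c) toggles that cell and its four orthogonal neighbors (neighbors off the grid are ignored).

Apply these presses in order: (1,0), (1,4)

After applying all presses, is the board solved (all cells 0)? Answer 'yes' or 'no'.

After press 1 at (1,0):
0 0 0 0 1
0 0 0 1 1
0 0 0 0 1

After press 2 at (1,4):
0 0 0 0 0
0 0 0 0 0
0 0 0 0 0

Lights still on: 0

Answer: yes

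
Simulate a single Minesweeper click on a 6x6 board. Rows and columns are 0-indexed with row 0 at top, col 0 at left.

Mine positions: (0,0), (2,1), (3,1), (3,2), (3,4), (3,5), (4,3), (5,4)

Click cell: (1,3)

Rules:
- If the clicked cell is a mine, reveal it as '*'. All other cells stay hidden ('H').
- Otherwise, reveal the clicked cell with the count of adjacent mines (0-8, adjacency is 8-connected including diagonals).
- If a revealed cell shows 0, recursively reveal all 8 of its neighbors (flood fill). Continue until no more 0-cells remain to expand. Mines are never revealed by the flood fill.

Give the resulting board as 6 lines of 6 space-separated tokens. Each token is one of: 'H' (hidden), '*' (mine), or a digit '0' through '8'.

H 1 0 0 0 0
H 2 1 0 0 0
H H 3 2 2 2
H H H H H H
H H H H H H
H H H H H H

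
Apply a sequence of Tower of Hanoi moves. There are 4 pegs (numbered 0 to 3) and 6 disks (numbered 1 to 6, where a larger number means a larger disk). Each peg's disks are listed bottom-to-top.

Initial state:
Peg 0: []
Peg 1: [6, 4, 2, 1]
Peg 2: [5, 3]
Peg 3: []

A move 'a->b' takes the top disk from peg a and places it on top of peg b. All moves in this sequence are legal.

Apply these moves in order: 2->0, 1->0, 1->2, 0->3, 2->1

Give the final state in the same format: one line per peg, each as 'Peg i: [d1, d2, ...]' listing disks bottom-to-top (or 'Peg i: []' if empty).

After move 1 (2->0):
Peg 0: [3]
Peg 1: [6, 4, 2, 1]
Peg 2: [5]
Peg 3: []

After move 2 (1->0):
Peg 0: [3, 1]
Peg 1: [6, 4, 2]
Peg 2: [5]
Peg 3: []

After move 3 (1->2):
Peg 0: [3, 1]
Peg 1: [6, 4]
Peg 2: [5, 2]
Peg 3: []

After move 4 (0->3):
Peg 0: [3]
Peg 1: [6, 4]
Peg 2: [5, 2]
Peg 3: [1]

After move 5 (2->1):
Peg 0: [3]
Peg 1: [6, 4, 2]
Peg 2: [5]
Peg 3: [1]

Answer: Peg 0: [3]
Peg 1: [6, 4, 2]
Peg 2: [5]
Peg 3: [1]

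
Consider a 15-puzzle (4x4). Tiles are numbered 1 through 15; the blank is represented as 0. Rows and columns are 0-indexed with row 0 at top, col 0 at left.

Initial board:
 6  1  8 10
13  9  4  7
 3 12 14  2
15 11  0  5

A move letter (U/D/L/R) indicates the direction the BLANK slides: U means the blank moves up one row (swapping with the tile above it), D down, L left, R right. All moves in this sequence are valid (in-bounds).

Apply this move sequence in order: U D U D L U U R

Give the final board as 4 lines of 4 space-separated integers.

After move 1 (U):
 6  1  8 10
13  9  4  7
 3 12  0  2
15 11 14  5

After move 2 (D):
 6  1  8 10
13  9  4  7
 3 12 14  2
15 11  0  5

After move 3 (U):
 6  1  8 10
13  9  4  7
 3 12  0  2
15 11 14  5

After move 4 (D):
 6  1  8 10
13  9  4  7
 3 12 14  2
15 11  0  5

After move 5 (L):
 6  1  8 10
13  9  4  7
 3 12 14  2
15  0 11  5

After move 6 (U):
 6  1  8 10
13  9  4  7
 3  0 14  2
15 12 11  5

After move 7 (U):
 6  1  8 10
13  0  4  7
 3  9 14  2
15 12 11  5

After move 8 (R):
 6  1  8 10
13  4  0  7
 3  9 14  2
15 12 11  5

Answer:  6  1  8 10
13  4  0  7
 3  9 14  2
15 12 11  5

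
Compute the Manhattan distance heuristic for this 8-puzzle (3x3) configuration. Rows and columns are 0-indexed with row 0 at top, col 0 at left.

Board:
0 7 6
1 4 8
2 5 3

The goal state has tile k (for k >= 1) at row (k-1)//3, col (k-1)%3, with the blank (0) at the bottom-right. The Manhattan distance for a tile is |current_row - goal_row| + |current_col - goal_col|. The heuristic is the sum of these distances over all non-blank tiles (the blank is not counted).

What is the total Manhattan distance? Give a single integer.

Tile 7: (0,1)->(2,0) = 3
Tile 6: (0,2)->(1,2) = 1
Tile 1: (1,0)->(0,0) = 1
Tile 4: (1,1)->(1,0) = 1
Tile 8: (1,2)->(2,1) = 2
Tile 2: (2,0)->(0,1) = 3
Tile 5: (2,1)->(1,1) = 1
Tile 3: (2,2)->(0,2) = 2
Sum: 3 + 1 + 1 + 1 + 2 + 3 + 1 + 2 = 14

Answer: 14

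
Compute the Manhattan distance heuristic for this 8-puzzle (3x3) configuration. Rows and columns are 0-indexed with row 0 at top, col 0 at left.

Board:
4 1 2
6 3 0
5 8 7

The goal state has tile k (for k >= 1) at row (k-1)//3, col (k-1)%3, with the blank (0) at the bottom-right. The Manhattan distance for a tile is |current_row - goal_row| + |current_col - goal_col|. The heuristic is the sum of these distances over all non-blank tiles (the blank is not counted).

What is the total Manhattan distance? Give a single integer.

Tile 4: (0,0)->(1,0) = 1
Tile 1: (0,1)->(0,0) = 1
Tile 2: (0,2)->(0,1) = 1
Tile 6: (1,0)->(1,2) = 2
Tile 3: (1,1)->(0,2) = 2
Tile 5: (2,0)->(1,1) = 2
Tile 8: (2,1)->(2,1) = 0
Tile 7: (2,2)->(2,0) = 2
Sum: 1 + 1 + 1 + 2 + 2 + 2 + 0 + 2 = 11

Answer: 11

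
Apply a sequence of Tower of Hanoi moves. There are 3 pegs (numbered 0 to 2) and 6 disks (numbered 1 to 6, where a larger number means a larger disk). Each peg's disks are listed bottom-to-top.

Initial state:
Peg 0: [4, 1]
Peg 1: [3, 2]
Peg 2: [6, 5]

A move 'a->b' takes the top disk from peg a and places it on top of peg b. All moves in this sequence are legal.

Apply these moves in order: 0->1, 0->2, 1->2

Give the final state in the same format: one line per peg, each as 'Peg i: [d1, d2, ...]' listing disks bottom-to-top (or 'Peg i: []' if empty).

After move 1 (0->1):
Peg 0: [4]
Peg 1: [3, 2, 1]
Peg 2: [6, 5]

After move 2 (0->2):
Peg 0: []
Peg 1: [3, 2, 1]
Peg 2: [6, 5, 4]

After move 3 (1->2):
Peg 0: []
Peg 1: [3, 2]
Peg 2: [6, 5, 4, 1]

Answer: Peg 0: []
Peg 1: [3, 2]
Peg 2: [6, 5, 4, 1]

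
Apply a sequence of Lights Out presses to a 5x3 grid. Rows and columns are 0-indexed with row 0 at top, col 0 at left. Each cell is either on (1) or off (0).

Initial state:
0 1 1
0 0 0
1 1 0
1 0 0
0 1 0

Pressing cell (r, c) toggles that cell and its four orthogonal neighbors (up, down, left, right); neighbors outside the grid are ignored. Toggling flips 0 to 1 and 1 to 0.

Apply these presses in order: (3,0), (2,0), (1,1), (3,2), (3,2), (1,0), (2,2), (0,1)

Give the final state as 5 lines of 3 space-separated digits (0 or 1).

Answer: 0 1 0
1 1 0
0 0 1
1 1 1
1 1 0

Derivation:
After press 1 at (3,0):
0 1 1
0 0 0
0 1 0
0 1 0
1 1 0

After press 2 at (2,0):
0 1 1
1 0 0
1 0 0
1 1 0
1 1 0

After press 3 at (1,1):
0 0 1
0 1 1
1 1 0
1 1 0
1 1 0

After press 4 at (3,2):
0 0 1
0 1 1
1 1 1
1 0 1
1 1 1

After press 5 at (3,2):
0 0 1
0 1 1
1 1 0
1 1 0
1 1 0

After press 6 at (1,0):
1 0 1
1 0 1
0 1 0
1 1 0
1 1 0

After press 7 at (2,2):
1 0 1
1 0 0
0 0 1
1 1 1
1 1 0

After press 8 at (0,1):
0 1 0
1 1 0
0 0 1
1 1 1
1 1 0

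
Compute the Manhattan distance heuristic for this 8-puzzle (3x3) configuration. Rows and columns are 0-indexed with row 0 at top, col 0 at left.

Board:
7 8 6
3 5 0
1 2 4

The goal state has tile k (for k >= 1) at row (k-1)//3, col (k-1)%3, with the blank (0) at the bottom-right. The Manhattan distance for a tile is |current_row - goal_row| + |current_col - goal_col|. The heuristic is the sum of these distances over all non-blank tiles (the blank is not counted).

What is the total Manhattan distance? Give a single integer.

Answer: 15

Derivation:
Tile 7: (0,0)->(2,0) = 2
Tile 8: (0,1)->(2,1) = 2
Tile 6: (0,2)->(1,2) = 1
Tile 3: (1,0)->(0,2) = 3
Tile 5: (1,1)->(1,1) = 0
Tile 1: (2,0)->(0,0) = 2
Tile 2: (2,1)->(0,1) = 2
Tile 4: (2,2)->(1,0) = 3
Sum: 2 + 2 + 1 + 3 + 0 + 2 + 2 + 3 = 15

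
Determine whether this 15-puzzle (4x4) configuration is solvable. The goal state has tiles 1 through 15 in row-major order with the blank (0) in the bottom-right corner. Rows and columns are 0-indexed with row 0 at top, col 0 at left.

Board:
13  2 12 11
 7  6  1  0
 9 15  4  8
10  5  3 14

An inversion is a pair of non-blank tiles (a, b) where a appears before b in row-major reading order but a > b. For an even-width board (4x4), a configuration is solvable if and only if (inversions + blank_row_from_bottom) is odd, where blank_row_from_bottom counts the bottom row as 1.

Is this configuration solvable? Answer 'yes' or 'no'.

Inversions: 57
Blank is in row 1 (0-indexed from top), which is row 3 counting from the bottom (bottom = 1).
57 + 3 = 60, which is even, so the puzzle is not solvable.

Answer: no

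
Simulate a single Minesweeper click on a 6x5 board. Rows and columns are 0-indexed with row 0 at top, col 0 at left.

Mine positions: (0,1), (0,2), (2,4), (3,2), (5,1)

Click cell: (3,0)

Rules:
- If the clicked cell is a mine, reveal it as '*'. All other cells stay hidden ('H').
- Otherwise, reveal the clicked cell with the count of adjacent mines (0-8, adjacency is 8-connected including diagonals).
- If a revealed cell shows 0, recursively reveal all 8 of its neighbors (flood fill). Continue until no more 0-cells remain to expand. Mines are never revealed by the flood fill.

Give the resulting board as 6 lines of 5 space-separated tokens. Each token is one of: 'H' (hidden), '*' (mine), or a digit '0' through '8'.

H H H H H
1 2 H H H
0 1 H H H
0 1 H H H
1 2 H H H
H H H H H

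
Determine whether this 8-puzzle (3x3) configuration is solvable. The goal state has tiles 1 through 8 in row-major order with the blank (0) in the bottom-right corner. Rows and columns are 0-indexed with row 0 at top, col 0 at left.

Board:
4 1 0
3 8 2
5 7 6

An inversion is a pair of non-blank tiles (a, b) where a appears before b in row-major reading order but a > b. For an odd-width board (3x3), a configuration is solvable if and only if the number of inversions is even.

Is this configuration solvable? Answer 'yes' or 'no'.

Answer: no

Derivation:
Inversions (pairs i<j in row-major order where tile[i] > tile[j] > 0): 9
9 is odd, so the puzzle is not solvable.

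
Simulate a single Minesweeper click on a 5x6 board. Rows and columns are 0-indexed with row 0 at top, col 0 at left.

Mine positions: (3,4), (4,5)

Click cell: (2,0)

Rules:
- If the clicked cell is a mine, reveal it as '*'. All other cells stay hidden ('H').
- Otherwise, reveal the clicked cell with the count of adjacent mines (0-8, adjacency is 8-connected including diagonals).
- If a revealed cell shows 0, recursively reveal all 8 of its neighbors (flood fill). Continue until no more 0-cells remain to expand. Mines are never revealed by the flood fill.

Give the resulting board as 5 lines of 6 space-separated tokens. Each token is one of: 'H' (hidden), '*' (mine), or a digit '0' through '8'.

0 0 0 0 0 0
0 0 0 0 0 0
0 0 0 1 1 1
0 0 0 1 H H
0 0 0 1 H H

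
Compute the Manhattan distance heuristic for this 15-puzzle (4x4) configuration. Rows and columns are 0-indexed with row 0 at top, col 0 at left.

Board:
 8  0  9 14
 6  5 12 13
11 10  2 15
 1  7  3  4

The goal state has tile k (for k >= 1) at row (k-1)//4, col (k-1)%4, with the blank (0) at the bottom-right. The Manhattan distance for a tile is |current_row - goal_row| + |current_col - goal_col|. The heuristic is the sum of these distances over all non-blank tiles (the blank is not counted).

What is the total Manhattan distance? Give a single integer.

Tile 8: (0,0)->(1,3) = 4
Tile 9: (0,2)->(2,0) = 4
Tile 14: (0,3)->(3,1) = 5
Tile 6: (1,0)->(1,1) = 1
Tile 5: (1,1)->(1,0) = 1
Tile 12: (1,2)->(2,3) = 2
Tile 13: (1,3)->(3,0) = 5
Tile 11: (2,0)->(2,2) = 2
Tile 10: (2,1)->(2,1) = 0
Tile 2: (2,2)->(0,1) = 3
Tile 15: (2,3)->(3,2) = 2
Tile 1: (3,0)->(0,0) = 3
Tile 7: (3,1)->(1,2) = 3
Tile 3: (3,2)->(0,2) = 3
Tile 4: (3,3)->(0,3) = 3
Sum: 4 + 4 + 5 + 1 + 1 + 2 + 5 + 2 + 0 + 3 + 2 + 3 + 3 + 3 + 3 = 41

Answer: 41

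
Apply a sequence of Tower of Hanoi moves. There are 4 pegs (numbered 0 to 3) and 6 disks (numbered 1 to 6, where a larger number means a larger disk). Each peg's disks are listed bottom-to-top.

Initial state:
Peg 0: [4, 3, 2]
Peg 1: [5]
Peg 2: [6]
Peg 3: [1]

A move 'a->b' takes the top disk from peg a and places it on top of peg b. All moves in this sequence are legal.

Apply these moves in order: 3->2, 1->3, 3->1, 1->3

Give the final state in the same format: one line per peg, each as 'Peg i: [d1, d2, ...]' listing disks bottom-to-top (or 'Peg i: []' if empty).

After move 1 (3->2):
Peg 0: [4, 3, 2]
Peg 1: [5]
Peg 2: [6, 1]
Peg 3: []

After move 2 (1->3):
Peg 0: [4, 3, 2]
Peg 1: []
Peg 2: [6, 1]
Peg 3: [5]

After move 3 (3->1):
Peg 0: [4, 3, 2]
Peg 1: [5]
Peg 2: [6, 1]
Peg 3: []

After move 4 (1->3):
Peg 0: [4, 3, 2]
Peg 1: []
Peg 2: [6, 1]
Peg 3: [5]

Answer: Peg 0: [4, 3, 2]
Peg 1: []
Peg 2: [6, 1]
Peg 3: [5]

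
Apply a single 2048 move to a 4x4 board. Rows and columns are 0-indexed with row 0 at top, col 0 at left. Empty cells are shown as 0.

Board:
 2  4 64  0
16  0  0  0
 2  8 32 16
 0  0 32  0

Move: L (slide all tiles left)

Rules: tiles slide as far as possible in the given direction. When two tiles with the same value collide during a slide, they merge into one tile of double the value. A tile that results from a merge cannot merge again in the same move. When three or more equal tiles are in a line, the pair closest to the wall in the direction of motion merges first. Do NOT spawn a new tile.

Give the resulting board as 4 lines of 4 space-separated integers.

Slide left:
row 0: [2, 4, 64, 0] -> [2, 4, 64, 0]
row 1: [16, 0, 0, 0] -> [16, 0, 0, 0]
row 2: [2, 8, 32, 16] -> [2, 8, 32, 16]
row 3: [0, 0, 32, 0] -> [32, 0, 0, 0]

Answer:  2  4 64  0
16  0  0  0
 2  8 32 16
32  0  0  0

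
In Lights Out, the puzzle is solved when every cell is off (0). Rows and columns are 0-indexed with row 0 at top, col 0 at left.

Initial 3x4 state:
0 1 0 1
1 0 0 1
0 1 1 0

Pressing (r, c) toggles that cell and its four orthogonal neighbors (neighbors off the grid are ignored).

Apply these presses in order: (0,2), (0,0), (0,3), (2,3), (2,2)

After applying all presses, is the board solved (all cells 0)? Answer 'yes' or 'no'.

Answer: no

Derivation:
After press 1 at (0,2):
0 0 1 0
1 0 1 1
0 1 1 0

After press 2 at (0,0):
1 1 1 0
0 0 1 1
0 1 1 0

After press 3 at (0,3):
1 1 0 1
0 0 1 0
0 1 1 0

After press 4 at (2,3):
1 1 0 1
0 0 1 1
0 1 0 1

After press 5 at (2,2):
1 1 0 1
0 0 0 1
0 0 1 0

Lights still on: 5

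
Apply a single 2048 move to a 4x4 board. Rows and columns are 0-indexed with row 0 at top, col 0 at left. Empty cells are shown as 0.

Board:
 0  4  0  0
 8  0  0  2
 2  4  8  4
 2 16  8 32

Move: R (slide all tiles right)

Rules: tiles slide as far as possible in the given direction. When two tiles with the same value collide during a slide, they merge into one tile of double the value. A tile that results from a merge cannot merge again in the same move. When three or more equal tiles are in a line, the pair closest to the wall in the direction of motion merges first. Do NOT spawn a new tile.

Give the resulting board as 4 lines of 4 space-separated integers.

Answer:  0  0  0  4
 0  0  8  2
 2  4  8  4
 2 16  8 32

Derivation:
Slide right:
row 0: [0, 4, 0, 0] -> [0, 0, 0, 4]
row 1: [8, 0, 0, 2] -> [0, 0, 8, 2]
row 2: [2, 4, 8, 4] -> [2, 4, 8, 4]
row 3: [2, 16, 8, 32] -> [2, 16, 8, 32]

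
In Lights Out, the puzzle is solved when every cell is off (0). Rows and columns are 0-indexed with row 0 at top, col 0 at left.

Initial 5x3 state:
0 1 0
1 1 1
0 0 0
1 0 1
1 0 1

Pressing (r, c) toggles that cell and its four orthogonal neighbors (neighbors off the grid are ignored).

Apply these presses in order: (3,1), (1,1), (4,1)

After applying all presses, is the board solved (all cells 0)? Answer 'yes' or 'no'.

Answer: yes

Derivation:
After press 1 at (3,1):
0 1 0
1 1 1
0 1 0
0 1 0
1 1 1

After press 2 at (1,1):
0 0 0
0 0 0
0 0 0
0 1 0
1 1 1

After press 3 at (4,1):
0 0 0
0 0 0
0 0 0
0 0 0
0 0 0

Lights still on: 0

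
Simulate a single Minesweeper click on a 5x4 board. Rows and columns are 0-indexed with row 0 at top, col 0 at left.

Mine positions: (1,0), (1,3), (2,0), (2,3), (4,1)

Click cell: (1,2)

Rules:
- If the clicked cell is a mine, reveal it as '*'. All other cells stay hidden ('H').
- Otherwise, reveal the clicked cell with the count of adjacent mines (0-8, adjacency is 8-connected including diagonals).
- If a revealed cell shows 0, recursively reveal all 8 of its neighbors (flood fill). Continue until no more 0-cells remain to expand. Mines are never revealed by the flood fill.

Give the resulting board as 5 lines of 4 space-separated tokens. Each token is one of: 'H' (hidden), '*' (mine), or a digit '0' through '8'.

H H H H
H H 2 H
H H H H
H H H H
H H H H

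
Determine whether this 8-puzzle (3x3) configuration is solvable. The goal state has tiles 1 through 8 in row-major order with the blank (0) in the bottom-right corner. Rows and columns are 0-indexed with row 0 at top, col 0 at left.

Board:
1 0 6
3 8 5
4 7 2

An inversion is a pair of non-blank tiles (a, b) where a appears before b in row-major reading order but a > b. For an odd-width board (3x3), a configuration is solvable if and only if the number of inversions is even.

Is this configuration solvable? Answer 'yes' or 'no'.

Inversions (pairs i<j in row-major order where tile[i] > tile[j] > 0): 13
13 is odd, so the puzzle is not solvable.

Answer: no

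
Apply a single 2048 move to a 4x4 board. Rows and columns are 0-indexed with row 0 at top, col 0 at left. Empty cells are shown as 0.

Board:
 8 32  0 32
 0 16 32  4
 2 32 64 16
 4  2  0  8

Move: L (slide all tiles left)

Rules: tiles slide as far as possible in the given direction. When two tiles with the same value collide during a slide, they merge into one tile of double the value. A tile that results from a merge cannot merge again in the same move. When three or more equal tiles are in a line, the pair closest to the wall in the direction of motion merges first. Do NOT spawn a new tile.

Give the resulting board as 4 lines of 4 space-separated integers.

Answer:  8 64  0  0
16 32  4  0
 2 32 64 16
 4  2  8  0

Derivation:
Slide left:
row 0: [8, 32, 0, 32] -> [8, 64, 0, 0]
row 1: [0, 16, 32, 4] -> [16, 32, 4, 0]
row 2: [2, 32, 64, 16] -> [2, 32, 64, 16]
row 3: [4, 2, 0, 8] -> [4, 2, 8, 0]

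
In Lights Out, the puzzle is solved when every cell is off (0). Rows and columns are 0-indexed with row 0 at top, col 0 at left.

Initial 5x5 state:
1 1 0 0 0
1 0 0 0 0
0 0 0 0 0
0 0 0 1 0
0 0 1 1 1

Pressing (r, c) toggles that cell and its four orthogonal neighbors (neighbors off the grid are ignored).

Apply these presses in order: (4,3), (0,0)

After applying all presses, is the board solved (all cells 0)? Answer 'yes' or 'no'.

Answer: yes

Derivation:
After press 1 at (4,3):
1 1 0 0 0
1 0 0 0 0
0 0 0 0 0
0 0 0 0 0
0 0 0 0 0

After press 2 at (0,0):
0 0 0 0 0
0 0 0 0 0
0 0 0 0 0
0 0 0 0 0
0 0 0 0 0

Lights still on: 0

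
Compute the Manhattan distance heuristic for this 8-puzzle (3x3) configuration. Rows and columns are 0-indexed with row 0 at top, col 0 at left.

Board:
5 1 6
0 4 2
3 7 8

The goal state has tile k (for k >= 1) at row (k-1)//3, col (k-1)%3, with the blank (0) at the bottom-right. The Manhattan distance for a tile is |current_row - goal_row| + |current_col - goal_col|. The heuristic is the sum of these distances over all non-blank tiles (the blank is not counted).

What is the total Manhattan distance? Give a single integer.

Answer: 13

Derivation:
Tile 5: (0,0)->(1,1) = 2
Tile 1: (0,1)->(0,0) = 1
Tile 6: (0,2)->(1,2) = 1
Tile 4: (1,1)->(1,0) = 1
Tile 2: (1,2)->(0,1) = 2
Tile 3: (2,0)->(0,2) = 4
Tile 7: (2,1)->(2,0) = 1
Tile 8: (2,2)->(2,1) = 1
Sum: 2 + 1 + 1 + 1 + 2 + 4 + 1 + 1 = 13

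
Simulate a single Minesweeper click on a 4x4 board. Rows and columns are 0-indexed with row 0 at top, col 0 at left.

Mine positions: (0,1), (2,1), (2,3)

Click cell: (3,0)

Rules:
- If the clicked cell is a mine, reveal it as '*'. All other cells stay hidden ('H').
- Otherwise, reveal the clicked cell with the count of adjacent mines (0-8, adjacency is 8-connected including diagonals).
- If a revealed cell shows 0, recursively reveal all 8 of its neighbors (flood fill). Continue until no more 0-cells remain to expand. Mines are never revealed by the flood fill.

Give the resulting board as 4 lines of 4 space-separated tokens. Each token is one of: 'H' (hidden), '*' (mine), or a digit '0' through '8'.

H H H H
H H H H
H H H H
1 H H H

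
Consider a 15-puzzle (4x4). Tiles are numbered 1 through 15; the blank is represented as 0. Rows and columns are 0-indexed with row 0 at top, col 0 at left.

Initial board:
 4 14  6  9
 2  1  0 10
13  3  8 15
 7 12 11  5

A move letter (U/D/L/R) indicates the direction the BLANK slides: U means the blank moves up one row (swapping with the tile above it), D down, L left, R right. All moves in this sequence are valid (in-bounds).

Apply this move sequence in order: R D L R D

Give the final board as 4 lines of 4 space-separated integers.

After move 1 (R):
 4 14  6  9
 2  1 10  0
13  3  8 15
 7 12 11  5

After move 2 (D):
 4 14  6  9
 2  1 10 15
13  3  8  0
 7 12 11  5

After move 3 (L):
 4 14  6  9
 2  1 10 15
13  3  0  8
 7 12 11  5

After move 4 (R):
 4 14  6  9
 2  1 10 15
13  3  8  0
 7 12 11  5

After move 5 (D):
 4 14  6  9
 2  1 10 15
13  3  8  5
 7 12 11  0

Answer:  4 14  6  9
 2  1 10 15
13  3  8  5
 7 12 11  0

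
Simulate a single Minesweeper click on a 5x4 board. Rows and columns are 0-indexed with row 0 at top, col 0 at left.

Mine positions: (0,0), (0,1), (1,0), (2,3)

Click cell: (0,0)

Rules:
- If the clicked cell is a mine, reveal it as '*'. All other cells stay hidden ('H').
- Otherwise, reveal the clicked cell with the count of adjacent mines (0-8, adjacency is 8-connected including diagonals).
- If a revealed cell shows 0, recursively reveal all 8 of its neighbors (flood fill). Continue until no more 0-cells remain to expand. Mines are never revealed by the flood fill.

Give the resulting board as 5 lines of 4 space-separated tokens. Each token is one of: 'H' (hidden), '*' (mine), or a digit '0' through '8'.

* H H H
H H H H
H H H H
H H H H
H H H H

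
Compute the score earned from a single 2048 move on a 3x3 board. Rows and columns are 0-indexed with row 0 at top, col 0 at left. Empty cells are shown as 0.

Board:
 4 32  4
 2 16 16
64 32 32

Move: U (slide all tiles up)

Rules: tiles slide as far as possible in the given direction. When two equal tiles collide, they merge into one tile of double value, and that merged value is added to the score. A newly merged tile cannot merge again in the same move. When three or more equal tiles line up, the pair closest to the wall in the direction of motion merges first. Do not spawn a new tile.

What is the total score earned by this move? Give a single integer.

Answer: 0

Derivation:
Slide up:
col 0: [4, 2, 64] -> [4, 2, 64]  score +0 (running 0)
col 1: [32, 16, 32] -> [32, 16, 32]  score +0 (running 0)
col 2: [4, 16, 32] -> [4, 16, 32]  score +0 (running 0)
Board after move:
 4 32  4
 2 16 16
64 32 32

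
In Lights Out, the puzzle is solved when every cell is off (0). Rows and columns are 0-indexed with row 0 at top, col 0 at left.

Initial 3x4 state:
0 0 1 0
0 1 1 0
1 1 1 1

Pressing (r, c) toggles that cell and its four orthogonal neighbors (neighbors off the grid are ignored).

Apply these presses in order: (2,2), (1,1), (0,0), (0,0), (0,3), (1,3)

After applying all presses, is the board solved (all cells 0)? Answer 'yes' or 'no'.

After press 1 at (2,2):
0 0 1 0
0 1 0 0
1 0 0 0

After press 2 at (1,1):
0 1 1 0
1 0 1 0
1 1 0 0

After press 3 at (0,0):
1 0 1 0
0 0 1 0
1 1 0 0

After press 4 at (0,0):
0 1 1 0
1 0 1 0
1 1 0 0

After press 5 at (0,3):
0 1 0 1
1 0 1 1
1 1 0 0

After press 6 at (1,3):
0 1 0 0
1 0 0 0
1 1 0 1

Lights still on: 5

Answer: no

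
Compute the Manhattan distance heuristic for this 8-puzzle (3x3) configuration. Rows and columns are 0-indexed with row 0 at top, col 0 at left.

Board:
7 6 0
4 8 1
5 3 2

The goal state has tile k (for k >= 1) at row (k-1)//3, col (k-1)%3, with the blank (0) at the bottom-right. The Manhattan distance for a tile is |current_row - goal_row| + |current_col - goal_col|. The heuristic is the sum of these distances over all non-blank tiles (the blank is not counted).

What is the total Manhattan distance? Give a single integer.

Answer: 16

Derivation:
Tile 7: (0,0)->(2,0) = 2
Tile 6: (0,1)->(1,2) = 2
Tile 4: (1,0)->(1,0) = 0
Tile 8: (1,1)->(2,1) = 1
Tile 1: (1,2)->(0,0) = 3
Tile 5: (2,0)->(1,1) = 2
Tile 3: (2,1)->(0,2) = 3
Tile 2: (2,2)->(0,1) = 3
Sum: 2 + 2 + 0 + 1 + 3 + 2 + 3 + 3 = 16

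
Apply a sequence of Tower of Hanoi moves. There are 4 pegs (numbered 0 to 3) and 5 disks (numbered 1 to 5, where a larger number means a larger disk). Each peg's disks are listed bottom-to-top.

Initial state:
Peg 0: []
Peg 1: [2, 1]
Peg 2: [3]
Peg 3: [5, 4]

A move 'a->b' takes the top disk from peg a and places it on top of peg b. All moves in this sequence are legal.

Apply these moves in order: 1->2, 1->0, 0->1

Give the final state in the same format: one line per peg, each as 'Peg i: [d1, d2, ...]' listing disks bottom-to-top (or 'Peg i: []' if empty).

After move 1 (1->2):
Peg 0: []
Peg 1: [2]
Peg 2: [3, 1]
Peg 3: [5, 4]

After move 2 (1->0):
Peg 0: [2]
Peg 1: []
Peg 2: [3, 1]
Peg 3: [5, 4]

After move 3 (0->1):
Peg 0: []
Peg 1: [2]
Peg 2: [3, 1]
Peg 3: [5, 4]

Answer: Peg 0: []
Peg 1: [2]
Peg 2: [3, 1]
Peg 3: [5, 4]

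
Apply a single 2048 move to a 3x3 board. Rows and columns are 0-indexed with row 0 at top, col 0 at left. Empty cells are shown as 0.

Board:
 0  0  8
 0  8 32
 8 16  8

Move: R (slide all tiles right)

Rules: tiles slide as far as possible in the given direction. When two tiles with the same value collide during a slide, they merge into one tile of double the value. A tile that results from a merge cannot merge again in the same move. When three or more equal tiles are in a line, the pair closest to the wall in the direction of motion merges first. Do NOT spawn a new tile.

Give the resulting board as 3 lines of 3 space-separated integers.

Answer:  0  0  8
 0  8 32
 8 16  8

Derivation:
Slide right:
row 0: [0, 0, 8] -> [0, 0, 8]
row 1: [0, 8, 32] -> [0, 8, 32]
row 2: [8, 16, 8] -> [8, 16, 8]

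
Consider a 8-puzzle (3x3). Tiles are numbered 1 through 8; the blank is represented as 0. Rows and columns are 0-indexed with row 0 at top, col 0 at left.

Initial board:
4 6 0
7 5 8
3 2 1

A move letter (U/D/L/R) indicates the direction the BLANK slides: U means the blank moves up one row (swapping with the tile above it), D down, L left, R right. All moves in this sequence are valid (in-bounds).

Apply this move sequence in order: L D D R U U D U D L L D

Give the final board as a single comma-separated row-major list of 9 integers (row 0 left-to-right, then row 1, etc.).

After move 1 (L):
4 0 6
7 5 8
3 2 1

After move 2 (D):
4 5 6
7 0 8
3 2 1

After move 3 (D):
4 5 6
7 2 8
3 0 1

After move 4 (R):
4 5 6
7 2 8
3 1 0

After move 5 (U):
4 5 6
7 2 0
3 1 8

After move 6 (U):
4 5 0
7 2 6
3 1 8

After move 7 (D):
4 5 6
7 2 0
3 1 8

After move 8 (U):
4 5 0
7 2 6
3 1 8

After move 9 (D):
4 5 6
7 2 0
3 1 8

After move 10 (L):
4 5 6
7 0 2
3 1 8

After move 11 (L):
4 5 6
0 7 2
3 1 8

After move 12 (D):
4 5 6
3 7 2
0 1 8

Answer: 4, 5, 6, 3, 7, 2, 0, 1, 8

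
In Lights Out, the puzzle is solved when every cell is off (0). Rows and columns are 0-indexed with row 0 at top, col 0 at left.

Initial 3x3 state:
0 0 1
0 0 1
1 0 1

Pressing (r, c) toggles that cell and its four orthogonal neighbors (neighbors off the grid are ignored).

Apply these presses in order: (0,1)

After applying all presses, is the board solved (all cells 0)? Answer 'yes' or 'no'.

After press 1 at (0,1):
1 1 0
0 1 1
1 0 1

Lights still on: 6

Answer: no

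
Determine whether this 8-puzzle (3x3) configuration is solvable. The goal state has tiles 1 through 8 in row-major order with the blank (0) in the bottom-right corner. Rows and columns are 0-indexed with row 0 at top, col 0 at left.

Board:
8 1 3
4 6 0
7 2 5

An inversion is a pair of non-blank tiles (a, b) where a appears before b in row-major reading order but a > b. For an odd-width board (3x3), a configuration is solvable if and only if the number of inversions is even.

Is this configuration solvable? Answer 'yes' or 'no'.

Answer: no

Derivation:
Inversions (pairs i<j in row-major order where tile[i] > tile[j] > 0): 13
13 is odd, so the puzzle is not solvable.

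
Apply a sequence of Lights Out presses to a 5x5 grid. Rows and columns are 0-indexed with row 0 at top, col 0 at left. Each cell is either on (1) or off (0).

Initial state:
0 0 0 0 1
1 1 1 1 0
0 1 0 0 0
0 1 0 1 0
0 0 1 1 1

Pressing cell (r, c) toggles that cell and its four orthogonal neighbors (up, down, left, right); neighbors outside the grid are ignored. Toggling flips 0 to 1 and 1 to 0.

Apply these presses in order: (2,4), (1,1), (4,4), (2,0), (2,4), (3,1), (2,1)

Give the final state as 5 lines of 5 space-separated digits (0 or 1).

After press 1 at (2,4):
0 0 0 0 1
1 1 1 1 1
0 1 0 1 1
0 1 0 1 1
0 0 1 1 1

After press 2 at (1,1):
0 1 0 0 1
0 0 0 1 1
0 0 0 1 1
0 1 0 1 1
0 0 1 1 1

After press 3 at (4,4):
0 1 0 0 1
0 0 0 1 1
0 0 0 1 1
0 1 0 1 0
0 0 1 0 0

After press 4 at (2,0):
0 1 0 0 1
1 0 0 1 1
1 1 0 1 1
1 1 0 1 0
0 0 1 0 0

After press 5 at (2,4):
0 1 0 0 1
1 0 0 1 0
1 1 0 0 0
1 1 0 1 1
0 0 1 0 0

After press 6 at (3,1):
0 1 0 0 1
1 0 0 1 0
1 0 0 0 0
0 0 1 1 1
0 1 1 0 0

After press 7 at (2,1):
0 1 0 0 1
1 1 0 1 0
0 1 1 0 0
0 1 1 1 1
0 1 1 0 0

Answer: 0 1 0 0 1
1 1 0 1 0
0 1 1 0 0
0 1 1 1 1
0 1 1 0 0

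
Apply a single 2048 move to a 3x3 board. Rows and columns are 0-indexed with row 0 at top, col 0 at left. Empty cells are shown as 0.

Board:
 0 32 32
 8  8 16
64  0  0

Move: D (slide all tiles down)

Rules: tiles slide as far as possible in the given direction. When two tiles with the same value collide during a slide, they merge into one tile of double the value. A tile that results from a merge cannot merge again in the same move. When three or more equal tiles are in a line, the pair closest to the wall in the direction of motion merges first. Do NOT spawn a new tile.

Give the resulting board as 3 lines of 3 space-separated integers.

Answer:  0  0  0
 8 32 32
64  8 16

Derivation:
Slide down:
col 0: [0, 8, 64] -> [0, 8, 64]
col 1: [32, 8, 0] -> [0, 32, 8]
col 2: [32, 16, 0] -> [0, 32, 16]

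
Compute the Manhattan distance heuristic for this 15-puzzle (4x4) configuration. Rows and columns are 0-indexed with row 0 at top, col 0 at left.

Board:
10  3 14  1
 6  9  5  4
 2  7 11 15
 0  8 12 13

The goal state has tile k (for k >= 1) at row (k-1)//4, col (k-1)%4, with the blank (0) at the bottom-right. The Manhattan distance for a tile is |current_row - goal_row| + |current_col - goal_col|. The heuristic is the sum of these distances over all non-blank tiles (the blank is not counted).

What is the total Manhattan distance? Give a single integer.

Answer: 33

Derivation:
Tile 10: at (0,0), goal (2,1), distance |0-2|+|0-1| = 3
Tile 3: at (0,1), goal (0,2), distance |0-0|+|1-2| = 1
Tile 14: at (0,2), goal (3,1), distance |0-3|+|2-1| = 4
Tile 1: at (0,3), goal (0,0), distance |0-0|+|3-0| = 3
Tile 6: at (1,0), goal (1,1), distance |1-1|+|0-1| = 1
Tile 9: at (1,1), goal (2,0), distance |1-2|+|1-0| = 2
Tile 5: at (1,2), goal (1,0), distance |1-1|+|2-0| = 2
Tile 4: at (1,3), goal (0,3), distance |1-0|+|3-3| = 1
Tile 2: at (2,0), goal (0,1), distance |2-0|+|0-1| = 3
Tile 7: at (2,1), goal (1,2), distance |2-1|+|1-2| = 2
Tile 11: at (2,2), goal (2,2), distance |2-2|+|2-2| = 0
Tile 15: at (2,3), goal (3,2), distance |2-3|+|3-2| = 2
Tile 8: at (3,1), goal (1,3), distance |3-1|+|1-3| = 4
Tile 12: at (3,2), goal (2,3), distance |3-2|+|2-3| = 2
Tile 13: at (3,3), goal (3,0), distance |3-3|+|3-0| = 3
Sum: 3 + 1 + 4 + 3 + 1 + 2 + 2 + 1 + 3 + 2 + 0 + 2 + 4 + 2 + 3 = 33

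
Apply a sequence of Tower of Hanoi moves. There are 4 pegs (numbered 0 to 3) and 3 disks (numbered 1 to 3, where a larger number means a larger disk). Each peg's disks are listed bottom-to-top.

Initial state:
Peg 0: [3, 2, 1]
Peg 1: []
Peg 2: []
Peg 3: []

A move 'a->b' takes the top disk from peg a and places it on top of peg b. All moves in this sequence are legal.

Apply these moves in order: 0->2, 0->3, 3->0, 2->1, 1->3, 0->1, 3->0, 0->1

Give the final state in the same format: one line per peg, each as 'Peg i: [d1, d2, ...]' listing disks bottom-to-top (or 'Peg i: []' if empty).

After move 1 (0->2):
Peg 0: [3, 2]
Peg 1: []
Peg 2: [1]
Peg 3: []

After move 2 (0->3):
Peg 0: [3]
Peg 1: []
Peg 2: [1]
Peg 3: [2]

After move 3 (3->0):
Peg 0: [3, 2]
Peg 1: []
Peg 2: [1]
Peg 3: []

After move 4 (2->1):
Peg 0: [3, 2]
Peg 1: [1]
Peg 2: []
Peg 3: []

After move 5 (1->3):
Peg 0: [3, 2]
Peg 1: []
Peg 2: []
Peg 3: [1]

After move 6 (0->1):
Peg 0: [3]
Peg 1: [2]
Peg 2: []
Peg 3: [1]

After move 7 (3->0):
Peg 0: [3, 1]
Peg 1: [2]
Peg 2: []
Peg 3: []

After move 8 (0->1):
Peg 0: [3]
Peg 1: [2, 1]
Peg 2: []
Peg 3: []

Answer: Peg 0: [3]
Peg 1: [2, 1]
Peg 2: []
Peg 3: []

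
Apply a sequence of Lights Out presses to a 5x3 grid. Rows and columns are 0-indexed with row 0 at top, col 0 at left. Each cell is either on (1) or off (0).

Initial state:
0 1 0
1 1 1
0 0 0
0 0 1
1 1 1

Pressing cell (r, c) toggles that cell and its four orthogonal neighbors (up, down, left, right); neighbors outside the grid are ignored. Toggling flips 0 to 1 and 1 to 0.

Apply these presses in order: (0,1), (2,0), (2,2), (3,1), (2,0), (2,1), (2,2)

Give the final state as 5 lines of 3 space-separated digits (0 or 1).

Answer: 1 0 1
1 1 1
1 0 1
1 0 0
1 0 1

Derivation:
After press 1 at (0,1):
1 0 1
1 0 1
0 0 0
0 0 1
1 1 1

After press 2 at (2,0):
1 0 1
0 0 1
1 1 0
1 0 1
1 1 1

After press 3 at (2,2):
1 0 1
0 0 0
1 0 1
1 0 0
1 1 1

After press 4 at (3,1):
1 0 1
0 0 0
1 1 1
0 1 1
1 0 1

After press 5 at (2,0):
1 0 1
1 0 0
0 0 1
1 1 1
1 0 1

After press 6 at (2,1):
1 0 1
1 1 0
1 1 0
1 0 1
1 0 1

After press 7 at (2,2):
1 0 1
1 1 1
1 0 1
1 0 0
1 0 1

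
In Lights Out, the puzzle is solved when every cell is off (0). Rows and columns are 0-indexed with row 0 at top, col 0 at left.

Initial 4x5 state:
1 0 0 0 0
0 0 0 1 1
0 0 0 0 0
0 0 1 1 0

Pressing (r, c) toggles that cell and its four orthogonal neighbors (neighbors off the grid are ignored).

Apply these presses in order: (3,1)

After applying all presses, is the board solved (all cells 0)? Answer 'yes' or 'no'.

Answer: no

Derivation:
After press 1 at (3,1):
1 0 0 0 0
0 0 0 1 1
0 1 0 0 0
1 1 0 1 0

Lights still on: 7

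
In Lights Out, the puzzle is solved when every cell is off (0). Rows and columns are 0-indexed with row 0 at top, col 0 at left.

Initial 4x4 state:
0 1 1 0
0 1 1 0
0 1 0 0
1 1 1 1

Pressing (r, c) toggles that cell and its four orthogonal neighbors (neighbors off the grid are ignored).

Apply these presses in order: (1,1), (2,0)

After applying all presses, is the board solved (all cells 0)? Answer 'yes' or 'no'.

Answer: no

Derivation:
After press 1 at (1,1):
0 0 1 0
1 0 0 0
0 0 0 0
1 1 1 1

After press 2 at (2,0):
0 0 1 0
0 0 0 0
1 1 0 0
0 1 1 1

Lights still on: 6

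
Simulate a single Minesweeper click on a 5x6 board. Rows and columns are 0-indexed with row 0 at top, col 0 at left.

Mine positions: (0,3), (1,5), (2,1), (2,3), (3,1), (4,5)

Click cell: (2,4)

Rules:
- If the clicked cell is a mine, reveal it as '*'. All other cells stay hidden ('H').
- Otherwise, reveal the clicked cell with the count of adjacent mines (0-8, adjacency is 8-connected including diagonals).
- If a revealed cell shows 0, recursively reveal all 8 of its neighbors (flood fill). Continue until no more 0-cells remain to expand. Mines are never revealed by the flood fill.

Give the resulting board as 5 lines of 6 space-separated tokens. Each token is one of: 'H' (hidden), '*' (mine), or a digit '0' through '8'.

H H H H H H
H H H H H H
H H H H 2 H
H H H H H H
H H H H H H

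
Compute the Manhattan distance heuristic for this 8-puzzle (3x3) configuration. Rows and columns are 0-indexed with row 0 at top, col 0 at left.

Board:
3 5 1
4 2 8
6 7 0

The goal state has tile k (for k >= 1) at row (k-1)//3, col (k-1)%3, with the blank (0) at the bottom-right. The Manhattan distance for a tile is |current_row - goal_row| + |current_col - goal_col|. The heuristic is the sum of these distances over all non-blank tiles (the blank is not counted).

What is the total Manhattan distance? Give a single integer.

Answer: 12

Derivation:
Tile 3: (0,0)->(0,2) = 2
Tile 5: (0,1)->(1,1) = 1
Tile 1: (0,2)->(0,0) = 2
Tile 4: (1,0)->(1,0) = 0
Tile 2: (1,1)->(0,1) = 1
Tile 8: (1,2)->(2,1) = 2
Tile 6: (2,0)->(1,2) = 3
Tile 7: (2,1)->(2,0) = 1
Sum: 2 + 1 + 2 + 0 + 1 + 2 + 3 + 1 = 12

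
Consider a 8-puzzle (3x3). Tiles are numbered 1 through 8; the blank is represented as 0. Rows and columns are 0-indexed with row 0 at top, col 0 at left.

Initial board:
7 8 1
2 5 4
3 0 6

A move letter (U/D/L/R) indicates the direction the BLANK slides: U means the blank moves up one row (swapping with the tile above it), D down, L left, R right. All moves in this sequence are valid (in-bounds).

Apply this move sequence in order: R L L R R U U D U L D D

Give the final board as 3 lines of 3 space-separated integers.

Answer: 7 5 8
2 6 1
3 0 4

Derivation:
After move 1 (R):
7 8 1
2 5 4
3 6 0

After move 2 (L):
7 8 1
2 5 4
3 0 6

After move 3 (L):
7 8 1
2 5 4
0 3 6

After move 4 (R):
7 8 1
2 5 4
3 0 6

After move 5 (R):
7 8 1
2 5 4
3 6 0

After move 6 (U):
7 8 1
2 5 0
3 6 4

After move 7 (U):
7 8 0
2 5 1
3 6 4

After move 8 (D):
7 8 1
2 5 0
3 6 4

After move 9 (U):
7 8 0
2 5 1
3 6 4

After move 10 (L):
7 0 8
2 5 1
3 6 4

After move 11 (D):
7 5 8
2 0 1
3 6 4

After move 12 (D):
7 5 8
2 6 1
3 0 4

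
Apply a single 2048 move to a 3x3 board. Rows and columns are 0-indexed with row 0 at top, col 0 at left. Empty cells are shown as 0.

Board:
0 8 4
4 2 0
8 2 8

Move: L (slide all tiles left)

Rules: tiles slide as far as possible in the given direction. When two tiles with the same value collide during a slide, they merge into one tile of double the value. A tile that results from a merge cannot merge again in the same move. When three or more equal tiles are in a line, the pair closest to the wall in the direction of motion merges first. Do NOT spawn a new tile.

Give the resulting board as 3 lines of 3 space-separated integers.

Answer: 8 4 0
4 2 0
8 2 8

Derivation:
Slide left:
row 0: [0, 8, 4] -> [8, 4, 0]
row 1: [4, 2, 0] -> [4, 2, 0]
row 2: [8, 2, 8] -> [8, 2, 8]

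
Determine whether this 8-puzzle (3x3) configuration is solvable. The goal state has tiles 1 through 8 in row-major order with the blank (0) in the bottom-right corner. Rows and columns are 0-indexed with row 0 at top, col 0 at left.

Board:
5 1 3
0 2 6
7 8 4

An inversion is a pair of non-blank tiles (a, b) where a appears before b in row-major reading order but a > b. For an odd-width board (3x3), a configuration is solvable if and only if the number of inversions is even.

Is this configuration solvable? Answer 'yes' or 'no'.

Answer: yes

Derivation:
Inversions (pairs i<j in row-major order where tile[i] > tile[j] > 0): 8
8 is even, so the puzzle is solvable.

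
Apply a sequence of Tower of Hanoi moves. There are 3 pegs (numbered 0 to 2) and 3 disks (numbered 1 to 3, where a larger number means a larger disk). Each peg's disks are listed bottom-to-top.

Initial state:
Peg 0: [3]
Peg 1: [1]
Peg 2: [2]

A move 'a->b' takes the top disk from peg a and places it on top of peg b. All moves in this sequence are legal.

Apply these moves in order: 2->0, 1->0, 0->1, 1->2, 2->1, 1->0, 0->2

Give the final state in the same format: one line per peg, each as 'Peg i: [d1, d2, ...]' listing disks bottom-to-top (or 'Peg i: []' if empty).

Answer: Peg 0: [3, 2]
Peg 1: []
Peg 2: [1]

Derivation:
After move 1 (2->0):
Peg 0: [3, 2]
Peg 1: [1]
Peg 2: []

After move 2 (1->0):
Peg 0: [3, 2, 1]
Peg 1: []
Peg 2: []

After move 3 (0->1):
Peg 0: [3, 2]
Peg 1: [1]
Peg 2: []

After move 4 (1->2):
Peg 0: [3, 2]
Peg 1: []
Peg 2: [1]

After move 5 (2->1):
Peg 0: [3, 2]
Peg 1: [1]
Peg 2: []

After move 6 (1->0):
Peg 0: [3, 2, 1]
Peg 1: []
Peg 2: []

After move 7 (0->2):
Peg 0: [3, 2]
Peg 1: []
Peg 2: [1]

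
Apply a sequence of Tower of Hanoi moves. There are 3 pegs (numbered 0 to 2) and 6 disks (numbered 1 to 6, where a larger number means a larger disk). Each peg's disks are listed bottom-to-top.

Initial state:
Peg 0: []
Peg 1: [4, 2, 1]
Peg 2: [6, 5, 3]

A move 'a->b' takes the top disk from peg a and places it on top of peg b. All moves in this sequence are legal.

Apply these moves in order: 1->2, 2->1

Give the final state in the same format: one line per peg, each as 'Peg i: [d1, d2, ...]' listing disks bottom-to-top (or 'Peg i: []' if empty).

Answer: Peg 0: []
Peg 1: [4, 2, 1]
Peg 2: [6, 5, 3]

Derivation:
After move 1 (1->2):
Peg 0: []
Peg 1: [4, 2]
Peg 2: [6, 5, 3, 1]

After move 2 (2->1):
Peg 0: []
Peg 1: [4, 2, 1]
Peg 2: [6, 5, 3]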